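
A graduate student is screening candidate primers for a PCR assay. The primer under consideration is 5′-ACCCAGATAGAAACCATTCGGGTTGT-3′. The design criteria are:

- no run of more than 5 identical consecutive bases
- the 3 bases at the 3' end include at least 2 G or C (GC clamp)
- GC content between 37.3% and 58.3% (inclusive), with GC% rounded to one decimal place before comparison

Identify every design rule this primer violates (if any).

Base counts: A=8, T=6, G=6, C=6 (length 26).
homopolymer run: longest run = 3 ✓
GC clamp: 3' end TGT has 1 G/C, need ≥2 ✗
GC content: GC 12/26 = 46.2% ✓

Fails: GC clamp.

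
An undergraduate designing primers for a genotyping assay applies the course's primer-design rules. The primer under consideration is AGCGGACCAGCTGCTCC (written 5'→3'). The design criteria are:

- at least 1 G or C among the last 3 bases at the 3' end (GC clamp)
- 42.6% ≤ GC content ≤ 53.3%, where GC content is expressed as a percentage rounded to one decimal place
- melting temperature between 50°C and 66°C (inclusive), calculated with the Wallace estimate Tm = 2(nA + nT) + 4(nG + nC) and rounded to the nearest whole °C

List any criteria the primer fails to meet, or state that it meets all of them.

Base counts: A=3, T=2, G=5, C=7 (length 17).
GC clamp: 3' end TCC has 2 G/C ✓
GC content: GC 12/17 = 70.6%, outside 42.6–53.3% ✗
Tm: Tm = 2·5 + 4·12 = 58°C ✓

Fails: GC content.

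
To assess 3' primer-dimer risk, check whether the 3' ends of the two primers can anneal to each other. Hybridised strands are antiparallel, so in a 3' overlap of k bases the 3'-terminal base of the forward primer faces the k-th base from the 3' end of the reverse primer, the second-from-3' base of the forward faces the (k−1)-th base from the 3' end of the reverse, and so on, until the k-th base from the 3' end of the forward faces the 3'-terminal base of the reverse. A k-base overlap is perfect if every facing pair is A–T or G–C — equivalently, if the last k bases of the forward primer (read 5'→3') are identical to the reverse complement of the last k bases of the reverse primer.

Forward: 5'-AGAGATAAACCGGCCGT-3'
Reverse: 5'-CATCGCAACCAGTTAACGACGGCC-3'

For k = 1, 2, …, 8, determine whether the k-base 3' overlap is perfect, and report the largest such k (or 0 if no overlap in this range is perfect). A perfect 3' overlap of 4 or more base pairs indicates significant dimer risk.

Last 8 bases (5'→3') — forward …CCGGCCGT, reverse …CGACGGCC.
Reverse complement of the reverse primer's last 8 bases: GGCCGTCG; its first k bases are the reverse complement of the reverse primer's last k bases, so a perfect k-base overlap needs the forward primer's last k bases to equal them.
Comparing (forward last k vs required): k=1: T vs G ✗; k=2: GT vs GG ✗; k=3: CGT vs GGC ✗; k=4: CCGT vs GGCC ✗; k=5: GCCGT vs GGCCG ✗; k=6: GGCCGT vs GGCCGT ✓; k=7: CGGCCGT vs GGCCGTC ✗; k=8: CCGGCCGT vs GGCCGTCG ✗.
Only k = 6 is perfect, so the longest perfect 3' overlap is 6.

Longest perfect overlap: 6 complementary base pairs; significant dimer risk (threshold 4).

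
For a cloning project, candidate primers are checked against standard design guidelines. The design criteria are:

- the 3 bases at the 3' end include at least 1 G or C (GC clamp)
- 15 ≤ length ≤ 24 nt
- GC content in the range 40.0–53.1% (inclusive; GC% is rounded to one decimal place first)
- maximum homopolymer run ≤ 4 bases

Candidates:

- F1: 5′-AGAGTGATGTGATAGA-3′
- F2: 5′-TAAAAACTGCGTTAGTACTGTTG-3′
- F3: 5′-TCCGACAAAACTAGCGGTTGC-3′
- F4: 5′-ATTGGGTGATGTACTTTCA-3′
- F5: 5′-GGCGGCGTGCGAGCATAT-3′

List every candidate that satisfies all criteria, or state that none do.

F3 only.

F1 (16 nt, A=6 T=4 G=6 C=0): 3' end AGA has 1 G/C ✓; length 16 ✓; GC 6/16 = 37.5%, outside 40.0–53.1% ✗; longest run = 1 ✓ — fails.
F2 (23 nt, A=7 T=8 G=5 C=3): 3' end TTG has 1 G/C ✓; length 23 ✓; GC 8/23 = 34.8%, outside 40.0–53.1% ✗; longest run = 5, exceeds 4 ✗ — fails.
F3 (21 nt, A=6 T=4 G=5 C=6): 3' end TGC has 2 G/C ✓; length 21 ✓; GC 11/21 = 52.4% ✓; longest run = 4 ✓ — passes.
F4 (19 nt, A=4 T=8 G=5 C=2): 3' end TCA has 1 G/C ✓; length 19 ✓; GC 7/19 = 36.8%, outside 40.0–53.1% ✗; longest run = 3 ✓ — fails.
F5 (18 nt, A=3 T=3 G=8 C=4): 3' end TAT has 0 G/C, need ≥1 ✗; length 18 ✓; GC 12/18 = 66.7%, outside 40.0–53.1% ✗; longest run = 2 ✓ — fails.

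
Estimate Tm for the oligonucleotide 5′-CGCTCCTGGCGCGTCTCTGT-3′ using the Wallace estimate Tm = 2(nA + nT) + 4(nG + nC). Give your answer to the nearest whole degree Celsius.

68°C

Base counts: A=0, T=6, G=6, C=8 (length 20).
Tm = 2·(0+6) + 4·(6+8) = 2·6 + 4·14 = 12 + 56 = 68°C.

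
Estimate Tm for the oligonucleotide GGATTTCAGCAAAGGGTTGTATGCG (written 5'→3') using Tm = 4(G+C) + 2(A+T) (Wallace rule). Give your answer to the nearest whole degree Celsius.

74°C

Base counts: A=6, T=7, G=9, C=3 (length 25).
Tm = 2·(6+7) + 4·(9+3) = 2·13 + 4·12 = 26 + 48 = 74°C.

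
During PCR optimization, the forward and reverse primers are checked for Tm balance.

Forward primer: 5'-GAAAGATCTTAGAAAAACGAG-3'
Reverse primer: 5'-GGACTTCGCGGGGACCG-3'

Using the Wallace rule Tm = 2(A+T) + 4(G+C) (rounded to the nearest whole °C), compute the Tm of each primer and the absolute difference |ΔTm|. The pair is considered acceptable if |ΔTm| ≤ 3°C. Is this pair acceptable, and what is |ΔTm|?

|ΔTm| = 4°C; the pair is not acceptable.

Forward: A=11 T=3 G=5 C=2 → Tm = 2·14 + 4·7 = 56°C.
Reverse: A=2 T=2 G=8 C=5 → Tm = 2·4 + 4·13 = 60°C.
|ΔTm| = |56 − 60| = 4°C, > 3°C.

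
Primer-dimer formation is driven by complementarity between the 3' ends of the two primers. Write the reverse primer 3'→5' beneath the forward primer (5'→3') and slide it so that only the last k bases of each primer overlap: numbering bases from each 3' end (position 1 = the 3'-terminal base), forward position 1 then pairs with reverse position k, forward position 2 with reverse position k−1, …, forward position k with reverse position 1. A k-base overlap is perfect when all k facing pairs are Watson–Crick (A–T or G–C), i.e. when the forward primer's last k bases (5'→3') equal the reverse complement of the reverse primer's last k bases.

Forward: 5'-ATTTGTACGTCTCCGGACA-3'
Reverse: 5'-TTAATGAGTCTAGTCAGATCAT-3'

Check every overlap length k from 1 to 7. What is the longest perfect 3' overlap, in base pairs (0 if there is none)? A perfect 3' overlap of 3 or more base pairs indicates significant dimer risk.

Last 7 bases (5'→3') — forward …CCGGACA, reverse …AGATCAT.
Reverse complement of the reverse primer's last 7 bases: ATGATCT; its first k bases are the reverse complement of the reverse primer's last k bases, so a perfect k-base overlap needs the forward primer's last k bases to equal them.
Comparing (forward last k vs required): k=1: A vs A ✓; k=2: CA vs AT ✗; k=3: ACA vs ATG ✗; k=4: GACA vs ATGA ✗; k=5: GGACA vs ATGAT ✗; k=6: CGGACA vs ATGATC ✗; k=7: CCGGACA vs ATGATCT ✗.
Only k = 1 is perfect, so the longest perfect 3' overlap is 1.

Longest perfect overlap: 1 complementary base pair; below the dimer-risk threshold (threshold 3).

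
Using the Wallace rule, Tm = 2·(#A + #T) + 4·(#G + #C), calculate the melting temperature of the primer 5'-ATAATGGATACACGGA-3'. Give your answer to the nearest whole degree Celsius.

44°C

Base counts: A=7, T=3, G=4, C=2 (length 16).
Tm = 2·(7+3) + 4·(4+2) = 2·10 + 4·6 = 20 + 24 = 44°C.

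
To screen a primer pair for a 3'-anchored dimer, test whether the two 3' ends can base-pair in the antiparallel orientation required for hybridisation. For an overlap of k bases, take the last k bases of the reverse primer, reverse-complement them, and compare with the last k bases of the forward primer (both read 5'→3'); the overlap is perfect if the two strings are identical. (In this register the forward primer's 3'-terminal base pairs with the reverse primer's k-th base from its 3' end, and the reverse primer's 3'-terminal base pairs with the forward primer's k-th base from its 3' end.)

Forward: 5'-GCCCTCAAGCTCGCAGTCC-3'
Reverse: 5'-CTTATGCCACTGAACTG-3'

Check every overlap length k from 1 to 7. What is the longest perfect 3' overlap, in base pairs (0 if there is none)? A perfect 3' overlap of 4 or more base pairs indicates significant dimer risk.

Last 7 bases (5'→3') — forward …GCAGTCC, reverse …TGAACTG.
Reverse complement of the reverse primer's last 7 bases: CAGTTCA; its first k bases are the reverse complement of the reverse primer's last k bases, so a perfect k-base overlap needs the forward primer's last k bases to equal them.
Comparing (forward last k vs required): k=1: C vs C ✓; k=2: CC vs CA ✗; k=3: TCC vs CAG ✗; k=4: GTCC vs CAGT ✗; k=5: AGTCC vs CAGTT ✗; k=6: CAGTCC vs CAGTTC ✗; k=7: GCAGTCC vs CAGTTCA ✗.
Only k = 1 is perfect, so the longest perfect 3' overlap is 1.

Longest perfect overlap: 1 complementary base pair; below the dimer-risk threshold (threshold 4).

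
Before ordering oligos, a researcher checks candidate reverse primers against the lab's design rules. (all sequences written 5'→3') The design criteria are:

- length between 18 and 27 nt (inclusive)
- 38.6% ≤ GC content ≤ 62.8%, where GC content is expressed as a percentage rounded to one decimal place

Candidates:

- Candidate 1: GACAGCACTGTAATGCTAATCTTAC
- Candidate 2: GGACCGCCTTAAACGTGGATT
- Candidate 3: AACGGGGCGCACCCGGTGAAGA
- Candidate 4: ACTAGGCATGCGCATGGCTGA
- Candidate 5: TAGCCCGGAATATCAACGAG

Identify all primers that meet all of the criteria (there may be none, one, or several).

Candidate 1, Candidate 2, Candidate 4 and Candidate 5.

Candidate 1 (25 nt, A=8 T=7 G=4 C=6): length 25 ✓; GC 10/25 = 40.0% ✓ — passes.
Candidate 2 (21 nt, A=5 T=5 G=6 C=5): length 21 ✓; GC 11/21 = 52.4% ✓ — passes.
Candidate 3 (22 nt, A=6 T=1 G=9 C=6): length 22 ✓; GC 15/22 = 68.2%, outside 38.6–62.8% ✗ — fails.
Candidate 4 (21 nt, A=5 T=4 G=7 C=5): length 21 ✓; GC 12/21 = 57.1% ✓ — passes.
Candidate 5 (20 nt, A=7 T=3 G=5 C=5): length 20 ✓; GC 10/20 = 50.0% ✓ — passes.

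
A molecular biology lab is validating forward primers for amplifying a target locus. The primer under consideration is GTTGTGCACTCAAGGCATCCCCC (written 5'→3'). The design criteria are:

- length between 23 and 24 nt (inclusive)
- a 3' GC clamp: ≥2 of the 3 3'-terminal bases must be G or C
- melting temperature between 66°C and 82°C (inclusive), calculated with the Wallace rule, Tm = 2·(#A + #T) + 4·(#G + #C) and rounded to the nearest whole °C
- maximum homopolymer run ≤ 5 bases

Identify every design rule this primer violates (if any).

Meets all criteria.

Base counts: A=4, T=5, G=5, C=9 (length 23).
length: length 23 ✓
GC clamp: 3' end CCC has 3 G/C ✓
Tm: Tm = 2·9 + 4·14 = 74°C ✓
homopolymer run: longest run = 5 ✓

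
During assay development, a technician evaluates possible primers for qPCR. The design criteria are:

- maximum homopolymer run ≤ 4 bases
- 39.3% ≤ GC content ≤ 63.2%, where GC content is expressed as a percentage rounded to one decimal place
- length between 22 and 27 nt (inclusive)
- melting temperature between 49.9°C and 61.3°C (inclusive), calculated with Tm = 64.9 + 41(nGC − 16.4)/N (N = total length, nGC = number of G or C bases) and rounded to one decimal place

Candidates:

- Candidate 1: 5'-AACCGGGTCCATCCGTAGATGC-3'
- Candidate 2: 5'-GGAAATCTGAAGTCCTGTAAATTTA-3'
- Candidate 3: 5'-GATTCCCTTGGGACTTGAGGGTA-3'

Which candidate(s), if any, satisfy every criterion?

Candidate 1 and Candidate 3.

Candidate 1 (22 nt, A=5 T=4 G=6 C=7): longest run = 3 ✓; GC 13/22 = 59.1% ✓; length 22 ✓; Tm = 64.9 + 41·(13 − 16.4)/22 = 58.6°C ✓ — passes.
Candidate 2 (25 nt, A=9 T=8 G=5 C=3): longest run = 3 ✓; GC 8/25 = 32.0%, outside 39.3–63.2% ✗; length 25 ✓; Tm = 64.9 + 41·(8 − 16.4)/25 = 51.1°C ✓ — fails.
Candidate 3 (23 nt, A=4 T=7 G=8 C=4): longest run = 3 ✓; GC 12/23 = 52.2% ✓; length 23 ✓; Tm = 64.9 + 41·(12 − 16.4)/23 = 57.1°C ✓ — passes.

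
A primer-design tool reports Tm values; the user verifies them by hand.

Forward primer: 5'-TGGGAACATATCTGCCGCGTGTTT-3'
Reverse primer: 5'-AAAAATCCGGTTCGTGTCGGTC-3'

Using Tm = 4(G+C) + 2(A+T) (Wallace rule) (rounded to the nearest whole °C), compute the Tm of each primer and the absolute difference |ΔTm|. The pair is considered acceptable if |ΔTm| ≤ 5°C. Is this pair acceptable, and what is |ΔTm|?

|ΔTm| = 6°C; the pair is not acceptable.

Forward: A=4 T=8 G=7 C=5 → Tm = 2·12 + 4·12 = 72°C.
Reverse: A=5 T=6 G=6 C=5 → Tm = 2·11 + 4·11 = 66°C.
|ΔTm| = |72 − 66| = 6°C, > 5°C.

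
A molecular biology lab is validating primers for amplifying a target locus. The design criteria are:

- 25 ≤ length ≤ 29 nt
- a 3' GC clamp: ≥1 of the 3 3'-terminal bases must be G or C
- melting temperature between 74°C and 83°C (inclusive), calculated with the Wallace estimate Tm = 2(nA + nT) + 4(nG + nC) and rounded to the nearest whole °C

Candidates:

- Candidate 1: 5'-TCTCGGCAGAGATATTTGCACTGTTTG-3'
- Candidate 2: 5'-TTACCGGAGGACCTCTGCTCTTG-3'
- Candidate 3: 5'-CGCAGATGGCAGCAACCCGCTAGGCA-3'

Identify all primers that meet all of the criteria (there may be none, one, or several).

Candidate 1 only.

Candidate 1 (27 nt, A=5 T=10 G=7 C=5): length 27 ✓; 3' end TTG has 1 G/C ✓; Tm = 2·15 + 4·12 = 78°C ✓ — passes.
Candidate 2 (23 nt, A=3 T=7 G=6 C=7): length 23, outside 25–29 ✗; 3' end TTG has 1 G/C ✓; Tm = 2·10 + 4·13 = 72°C, outside 74–83°C ✗ — fails.
Candidate 3 (26 nt, A=7 T=2 G=8 C=9): length 26 ✓; 3' end GCA has 2 G/C ✓; Tm = 2·9 + 4·17 = 86°C, outside 74–83°C ✗ — fails.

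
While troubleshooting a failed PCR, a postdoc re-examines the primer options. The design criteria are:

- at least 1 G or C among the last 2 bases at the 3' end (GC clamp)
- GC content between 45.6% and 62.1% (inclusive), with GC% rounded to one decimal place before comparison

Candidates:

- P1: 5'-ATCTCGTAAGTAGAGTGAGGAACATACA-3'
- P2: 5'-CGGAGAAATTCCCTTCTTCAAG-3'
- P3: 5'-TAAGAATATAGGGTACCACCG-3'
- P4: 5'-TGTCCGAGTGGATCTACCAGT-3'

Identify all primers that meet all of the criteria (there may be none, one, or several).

P1 (28 nt, A=11 T=6 G=7 C=4): 3' end CA has 1 G/C ✓; GC 11/28 = 39.3%, outside 45.6–62.1% ✗ — fails.
P2 (22 nt, A=6 T=6 G=4 C=6): 3' end AG has 1 G/C ✓; GC 10/22 = 45.5%, outside 45.6–62.1% ✗ — fails.
P3 (21 nt, A=8 T=4 G=5 C=4): 3' end CG has 2 G/C ✓; GC 9/21 = 42.9%, outside 45.6–62.1% ✗ — fails.
P4 (21 nt, A=4 T=6 G=6 C=5): 3' end GT has 1 G/C ✓; GC 11/21 = 52.4% ✓ — passes.

P4 only.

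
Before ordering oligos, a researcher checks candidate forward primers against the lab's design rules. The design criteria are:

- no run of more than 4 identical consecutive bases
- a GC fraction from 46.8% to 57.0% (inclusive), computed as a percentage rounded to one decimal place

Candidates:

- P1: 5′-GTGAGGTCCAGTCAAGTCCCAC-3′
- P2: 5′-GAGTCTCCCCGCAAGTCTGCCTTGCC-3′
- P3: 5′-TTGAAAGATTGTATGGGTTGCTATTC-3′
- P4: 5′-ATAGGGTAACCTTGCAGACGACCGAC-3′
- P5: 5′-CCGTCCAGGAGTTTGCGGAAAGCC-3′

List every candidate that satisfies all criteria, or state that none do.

P4 only.

P1 (22 nt, A=5 T=4 G=6 C=7): longest run = 3 ✓; GC 13/22 = 59.1%, outside 46.8–57.0% ✗ — fails.
P2 (26 nt, A=3 T=6 G=6 C=11): longest run = 4 ✓; GC 17/26 = 65.4%, outside 46.8–57.0% ✗ — fails.
P3 (26 nt, A=6 T=11 G=7 C=2): longest run = 3 ✓; GC 9/26 = 34.6%, outside 46.8–57.0% ✗ — fails.
P4 (26 nt, A=8 T=4 G=7 C=7): longest run = 3 ✓; GC 14/26 = 53.8% ✓ — passes.
P5 (24 nt, A=5 T=4 G=8 C=7): longest run = 3 ✓; GC 15/24 = 62.5%, outside 46.8–57.0% ✗ — fails.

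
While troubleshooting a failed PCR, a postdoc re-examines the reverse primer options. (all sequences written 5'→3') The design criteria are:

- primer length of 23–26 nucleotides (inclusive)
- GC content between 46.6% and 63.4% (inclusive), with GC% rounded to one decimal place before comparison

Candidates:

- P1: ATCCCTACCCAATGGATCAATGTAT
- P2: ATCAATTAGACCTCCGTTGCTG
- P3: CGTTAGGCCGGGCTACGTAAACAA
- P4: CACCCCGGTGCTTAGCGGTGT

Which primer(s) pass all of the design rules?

P1 (25 nt, A=8 T=7 G=3 C=7): length 25 ✓; GC 10/25 = 40.0%, outside 46.6–63.4% ✗ — fails.
P2 (22 nt, A=5 T=7 G=4 C=6): length 22, outside 23–26 ✗; GC 10/22 = 45.5%, outside 46.6–63.4% ✗ — fails.
P3 (24 nt, A=7 T=4 G=7 C=6): length 24 ✓; GC 13/24 = 54.2% ✓ — passes.
P4 (21 nt, A=2 T=5 G=7 C=7): length 21, outside 23–26 ✗; GC 14/21 = 66.7%, outside 46.6–63.4% ✗ — fails.

P3 only.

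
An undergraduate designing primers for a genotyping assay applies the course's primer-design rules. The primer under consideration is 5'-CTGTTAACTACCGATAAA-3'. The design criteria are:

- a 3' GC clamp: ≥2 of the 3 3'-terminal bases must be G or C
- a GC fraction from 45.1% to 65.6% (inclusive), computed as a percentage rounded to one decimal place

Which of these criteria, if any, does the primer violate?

Base counts: A=7, T=5, G=2, C=4 (length 18).
GC clamp: 3' end AAA has 0 G/C, need ≥2 ✗
GC content: GC 6/18 = 33.3%, outside 45.1–65.6% ✗

Fails: GC clamp, GC content.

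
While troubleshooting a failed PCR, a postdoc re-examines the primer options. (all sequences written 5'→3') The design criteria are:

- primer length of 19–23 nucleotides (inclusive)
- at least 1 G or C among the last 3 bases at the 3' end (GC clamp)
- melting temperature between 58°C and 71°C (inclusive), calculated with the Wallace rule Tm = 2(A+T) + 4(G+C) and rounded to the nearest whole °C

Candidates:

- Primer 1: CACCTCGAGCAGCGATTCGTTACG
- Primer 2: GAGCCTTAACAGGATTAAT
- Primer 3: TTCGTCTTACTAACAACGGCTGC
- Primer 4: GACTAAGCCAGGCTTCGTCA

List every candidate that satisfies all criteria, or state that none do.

Primer 3 and Primer 4.

Primer 1 (24 nt, A=5 T=5 G=6 C=8): length 24, outside 19–23 ✗; 3' end ACG has 2 G/C ✓; Tm = 2·10 + 4·14 = 76°C, outside 58–71°C ✗ — fails.
Primer 2 (19 nt, A=7 T=5 G=4 C=3): length 19 ✓; 3' end AAT has 0 G/C, need ≥1 ✗; Tm = 2·12 + 4·7 = 52°C, outside 58–71°C ✗ — fails.
Primer 3 (23 nt, A=5 T=7 G=4 C=7): length 23 ✓; 3' end TGC has 2 G/C ✓; Tm = 2·12 + 4·11 = 68°C ✓ — passes.
Primer 4 (20 nt, A=5 T=4 G=5 C=6): length 20 ✓; 3' end TCA has 1 G/C ✓; Tm = 2·9 + 4·11 = 62°C ✓ — passes.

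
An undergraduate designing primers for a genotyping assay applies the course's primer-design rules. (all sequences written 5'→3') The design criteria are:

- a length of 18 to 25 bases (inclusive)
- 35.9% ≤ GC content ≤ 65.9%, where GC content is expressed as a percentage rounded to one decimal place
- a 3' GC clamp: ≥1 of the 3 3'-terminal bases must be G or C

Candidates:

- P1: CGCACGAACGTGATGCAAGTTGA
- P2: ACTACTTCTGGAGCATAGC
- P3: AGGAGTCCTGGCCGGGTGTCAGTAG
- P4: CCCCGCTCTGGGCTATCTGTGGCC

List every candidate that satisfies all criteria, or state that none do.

P1, P2 and P3.

P1 (23 nt, A=7 T=4 G=7 C=5): length 23 ✓; GC 12/23 = 52.2% ✓; 3' end TGA has 1 G/C ✓ — passes.
P2 (19 nt, A=5 T=5 G=4 C=5): length 19 ✓; GC 9/19 = 47.4% ✓; 3' end AGC has 2 G/C ✓ — passes.
P3 (25 nt, A=4 T=5 G=11 C=5): length 25 ✓; GC 16/25 = 64.0% ✓; 3' end TAG has 1 G/C ✓ — passes.
P4 (24 nt, A=1 T=6 G=7 C=10): length 24 ✓; GC 17/24 = 70.8%, outside 35.9–65.9% ✗; 3' end GCC has 3 G/C ✓ — fails.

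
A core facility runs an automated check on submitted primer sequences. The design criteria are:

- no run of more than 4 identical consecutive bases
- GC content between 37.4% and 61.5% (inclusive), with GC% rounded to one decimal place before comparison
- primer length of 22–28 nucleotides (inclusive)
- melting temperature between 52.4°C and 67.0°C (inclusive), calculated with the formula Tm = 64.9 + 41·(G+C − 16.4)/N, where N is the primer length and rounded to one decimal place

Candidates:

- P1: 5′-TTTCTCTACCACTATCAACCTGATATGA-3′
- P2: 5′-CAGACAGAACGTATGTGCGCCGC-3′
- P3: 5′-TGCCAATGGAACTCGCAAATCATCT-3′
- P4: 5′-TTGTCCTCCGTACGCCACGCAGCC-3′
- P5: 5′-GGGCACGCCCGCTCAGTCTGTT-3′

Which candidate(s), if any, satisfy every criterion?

P1 (28 nt, A=8 T=10 G=2 C=8): longest run = 3 ✓; GC 10/28 = 35.7%, outside 37.4–61.5% ✗; length 28 ✓; Tm = 64.9 + 41·(10 − 16.4)/28 = 55.5°C ✓ — fails.
P2 (23 nt, A=6 T=3 G=7 C=7): longest run = 2 ✓; GC 14/23 = 60.9% ✓; length 23 ✓; Tm = 64.9 + 41·(14 − 16.4)/23 = 60.6°C ✓ — passes.
P3 (25 nt, A=8 T=6 G=4 C=7): longest run = 3 ✓; GC 11/25 = 44.0% ✓; length 25 ✓; Tm = 64.9 + 41·(11 − 16.4)/25 = 56.0°C ✓ — passes.
P4 (24 nt, A=3 T=5 G=5 C=11): longest run = 2 ✓; GC 16/24 = 66.7%, outside 37.4–61.5% ✗; length 24 ✓; Tm = 64.9 + 41·(16 − 16.4)/24 = 64.2°C ✓ — fails.
P5 (22 nt, A=2 T=5 G=7 C=8): longest run = 3 ✓; GC 15/22 = 68.2%, outside 37.4–61.5% ✗; length 22 ✓; Tm = 64.9 + 41·(15 − 16.4)/22 = 62.3°C ✓ — fails.

P2 and P3.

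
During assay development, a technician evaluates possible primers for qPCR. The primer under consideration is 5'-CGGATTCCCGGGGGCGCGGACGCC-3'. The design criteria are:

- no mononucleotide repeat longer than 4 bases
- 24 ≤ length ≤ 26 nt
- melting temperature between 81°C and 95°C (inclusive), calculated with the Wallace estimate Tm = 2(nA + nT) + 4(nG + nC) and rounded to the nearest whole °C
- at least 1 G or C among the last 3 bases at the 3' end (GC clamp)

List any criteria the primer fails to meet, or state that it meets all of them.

Base counts: A=2, T=2, G=11, C=9 (length 24).
homopolymer run: longest run = 5, exceeds 4 ✗
length: length 24 ✓
Tm: Tm = 2·4 + 4·20 = 88°C ✓
GC clamp: 3' end GCC has 3 G/C ✓

Fails: homopolymer run.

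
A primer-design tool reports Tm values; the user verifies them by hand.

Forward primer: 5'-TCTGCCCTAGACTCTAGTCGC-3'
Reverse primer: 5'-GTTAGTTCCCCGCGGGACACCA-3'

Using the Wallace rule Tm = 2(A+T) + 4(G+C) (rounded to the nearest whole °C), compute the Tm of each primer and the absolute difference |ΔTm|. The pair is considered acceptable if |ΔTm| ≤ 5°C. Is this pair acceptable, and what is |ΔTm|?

|ΔTm| = 6°C; the pair is not acceptable.

Forward: A=3 T=6 G=4 C=8 → Tm = 2·9 + 4·12 = 66°C.
Reverse: A=4 T=4 G=6 C=8 → Tm = 2·8 + 4·14 = 72°C.
|ΔTm| = |66 − 72| = 6°C, > 5°C.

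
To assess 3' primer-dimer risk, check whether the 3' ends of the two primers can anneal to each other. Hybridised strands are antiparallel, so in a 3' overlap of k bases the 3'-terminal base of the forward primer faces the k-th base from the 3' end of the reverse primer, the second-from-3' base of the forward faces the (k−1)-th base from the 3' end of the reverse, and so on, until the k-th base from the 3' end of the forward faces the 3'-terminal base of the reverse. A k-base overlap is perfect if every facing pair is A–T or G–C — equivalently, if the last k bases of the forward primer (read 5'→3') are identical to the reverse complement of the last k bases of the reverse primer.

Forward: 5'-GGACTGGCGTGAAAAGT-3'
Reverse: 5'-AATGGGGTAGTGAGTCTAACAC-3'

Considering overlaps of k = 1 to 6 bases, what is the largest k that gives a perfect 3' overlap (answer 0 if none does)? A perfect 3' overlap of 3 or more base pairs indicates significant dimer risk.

Last 6 bases (5'→3') — forward …AAAAGT, reverse …TAACAC.
Reverse complement of the reverse primer's last 6 bases: GTGTTA; its first k bases are the reverse complement of the reverse primer's last k bases, so a perfect k-base overlap needs the forward primer's last k bases to equal them.
Comparing (forward last k vs required): k=1: T vs G ✗; k=2: GT vs GT ✓; k=3: AGT vs GTG ✗; k=4: AAGT vs GTGT ✗; k=5: AAAGT vs GTGTT ✗; k=6: AAAAGT vs GTGTTA ✗.
Only k = 2 is perfect, so the longest perfect 3' overlap is 2.

Longest perfect overlap: 2 complementary base pairs; below the dimer-risk threshold (threshold 3).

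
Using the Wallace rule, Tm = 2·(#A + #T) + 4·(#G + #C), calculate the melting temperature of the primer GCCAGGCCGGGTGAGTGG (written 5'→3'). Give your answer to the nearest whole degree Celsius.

64°C

Base counts: A=2, T=2, G=10, C=4 (length 18).
Tm = 2·(2+2) + 4·(10+4) = 2·4 + 4·14 = 8 + 56 = 64°C.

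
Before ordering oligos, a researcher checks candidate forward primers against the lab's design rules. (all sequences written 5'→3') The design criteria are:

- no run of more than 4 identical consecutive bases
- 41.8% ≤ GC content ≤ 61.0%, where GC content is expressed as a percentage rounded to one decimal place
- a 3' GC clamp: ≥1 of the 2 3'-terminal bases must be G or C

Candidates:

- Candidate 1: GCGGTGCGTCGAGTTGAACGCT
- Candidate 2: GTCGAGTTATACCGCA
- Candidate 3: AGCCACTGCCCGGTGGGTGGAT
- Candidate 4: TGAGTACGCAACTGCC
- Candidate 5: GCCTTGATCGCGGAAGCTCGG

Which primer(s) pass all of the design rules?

Candidate 1 (22 nt, A=3 T=5 G=9 C=5): longest run = 2 ✓; GC 14/22 = 63.6%, outside 41.8–61.0% ✗; 3' end CT has 1 G/C ✓ — fails.
Candidate 2 (16 nt, A=4 T=4 G=4 C=4): longest run = 2 ✓; GC 8/16 = 50.0% ✓; 3' end CA has 1 G/C ✓ — passes.
Candidate 3 (22 nt, A=3 T=4 G=9 C=6): longest run = 3 ✓; GC 15/22 = 68.2%, outside 41.8–61.0% ✗; 3' end AT has 0 G/C, need ≥1 ✗ — fails.
Candidate 4 (16 nt, A=4 T=3 G=4 C=5): longest run = 2 ✓; GC 9/16 = 56.3% ✓; 3' end CC has 2 G/C ✓ — passes.
Candidate 5 (21 nt, A=3 T=4 G=8 C=6): longest run = 2 ✓; GC 14/21 = 66.7%, outside 41.8–61.0% ✗; 3' end GG has 2 G/C ✓ — fails.

Candidate 2 and Candidate 4.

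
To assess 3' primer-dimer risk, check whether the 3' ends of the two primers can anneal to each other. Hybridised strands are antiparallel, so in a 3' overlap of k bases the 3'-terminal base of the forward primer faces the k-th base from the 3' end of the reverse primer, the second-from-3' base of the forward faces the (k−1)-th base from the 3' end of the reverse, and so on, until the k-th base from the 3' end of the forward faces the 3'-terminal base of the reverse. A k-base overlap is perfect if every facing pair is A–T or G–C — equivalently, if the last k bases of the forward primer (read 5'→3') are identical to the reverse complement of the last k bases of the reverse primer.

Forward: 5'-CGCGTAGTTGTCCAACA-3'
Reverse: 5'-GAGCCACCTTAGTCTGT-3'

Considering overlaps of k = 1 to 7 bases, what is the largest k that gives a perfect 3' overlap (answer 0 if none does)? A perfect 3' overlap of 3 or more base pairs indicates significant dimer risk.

Longest perfect overlap: 3 complementary base pairs; significant dimer risk (threshold 3).

Last 7 bases (5'→3') — forward …TCCAACA, reverse …AGTCTGT.
Reverse complement of the reverse primer's last 7 bases: ACAGACT; its first k bases are the reverse complement of the reverse primer's last k bases, so a perfect k-base overlap needs the forward primer's last k bases to equal them.
Comparing (forward last k vs required): k=1: A vs A ✓; k=2: CA vs AC ✗; k=3: ACA vs ACA ✓; k=4: AACA vs ACAG ✗; k=5: CAACA vs ACAGA ✗; k=6: CCAACA vs ACAGAC ✗; k=7: TCCAACA vs ACAGACT ✗.
Perfect overlaps at k = 1, 3; the largest is 3.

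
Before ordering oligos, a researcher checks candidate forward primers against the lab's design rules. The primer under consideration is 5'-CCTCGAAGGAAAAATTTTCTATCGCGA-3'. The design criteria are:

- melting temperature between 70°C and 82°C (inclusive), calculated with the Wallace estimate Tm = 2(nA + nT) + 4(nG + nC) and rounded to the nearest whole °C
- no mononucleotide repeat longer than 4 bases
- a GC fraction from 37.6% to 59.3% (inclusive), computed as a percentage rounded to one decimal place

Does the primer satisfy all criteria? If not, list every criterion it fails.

Base counts: A=9, T=7, G=5, C=6 (length 27).
Tm: Tm = 2·16 + 4·11 = 76°C ✓
homopolymer run: longest run = 5, exceeds 4 ✗
GC content: GC 11/27 = 40.7% ✓

Fails: homopolymer run.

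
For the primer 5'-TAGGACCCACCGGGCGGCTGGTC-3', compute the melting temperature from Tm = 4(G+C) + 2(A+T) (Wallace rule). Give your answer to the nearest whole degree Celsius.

80°C

Base counts: A=3, T=3, G=9, C=8 (length 23).
Tm = 2·(3+3) + 4·(9+8) = 2·6 + 4·17 = 12 + 68 = 80°C.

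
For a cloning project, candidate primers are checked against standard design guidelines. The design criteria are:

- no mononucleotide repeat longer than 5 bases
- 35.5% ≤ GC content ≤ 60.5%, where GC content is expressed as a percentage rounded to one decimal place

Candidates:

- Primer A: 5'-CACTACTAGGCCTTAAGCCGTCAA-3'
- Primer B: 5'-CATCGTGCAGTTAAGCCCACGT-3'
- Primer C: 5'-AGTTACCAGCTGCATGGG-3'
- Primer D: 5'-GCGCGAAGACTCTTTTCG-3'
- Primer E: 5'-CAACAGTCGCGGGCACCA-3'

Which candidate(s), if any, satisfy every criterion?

Primer A, Primer B, Primer C and Primer D.

Primer A (24 nt, A=7 T=5 G=4 C=8): longest run = 2 ✓; GC 12/24 = 50.0% ✓ — passes.
Primer B (22 nt, A=5 T=5 G=5 C=7): longest run = 3 ✓; GC 12/22 = 54.5% ✓ — passes.
Primer C (18 nt, A=4 T=4 G=6 C=4): longest run = 3 ✓; GC 10/18 = 55.6% ✓ — passes.
Primer D (18 nt, A=3 T=5 G=5 C=5): longest run = 4 ✓; GC 10/18 = 55.6% ✓ — passes.
Primer E (18 nt, A=5 T=1 G=5 C=7): longest run = 3 ✓; GC 12/18 = 66.7%, outside 35.5–60.5% ✗ — fails.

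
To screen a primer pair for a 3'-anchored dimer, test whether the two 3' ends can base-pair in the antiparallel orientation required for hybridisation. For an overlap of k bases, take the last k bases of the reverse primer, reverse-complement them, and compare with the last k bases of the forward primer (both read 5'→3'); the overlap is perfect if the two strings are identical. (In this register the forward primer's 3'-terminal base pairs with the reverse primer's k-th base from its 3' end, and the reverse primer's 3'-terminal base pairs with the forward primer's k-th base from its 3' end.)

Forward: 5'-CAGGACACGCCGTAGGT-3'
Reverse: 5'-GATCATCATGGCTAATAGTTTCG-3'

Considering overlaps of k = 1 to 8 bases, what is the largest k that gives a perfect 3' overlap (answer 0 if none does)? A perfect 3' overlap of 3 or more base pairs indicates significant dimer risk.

Longest perfect overlap: 0 complementary base pairs; below the dimer-risk threshold (threshold 3).

Last 8 bases (5'→3') — forward …CCGTAGGT, reverse …TAGTTTCG.
Reverse complement of the reverse primer's last 8 bases: CGAAACTA; its first k bases are the reverse complement of the reverse primer's last k bases, so a perfect k-base overlap needs the forward primer's last k bases to equal them.
Comparing (forward last k vs required): k=1: T vs C ✗; k=2: GT vs CG ✗; k=3: GGT vs CGA ✗; k=4: AGGT vs CGAA ✗; k=5: TAGGT vs CGAAA ✗; k=6: GTAGGT vs CGAAAC ✗; k=7: CGTAGGT vs CGAAACT ✗; k=8: CCGTAGGT vs CGAAACTA ✗.
No overlap length from 1 to 8 is perfect, so the longest perfect 3' overlap is 0.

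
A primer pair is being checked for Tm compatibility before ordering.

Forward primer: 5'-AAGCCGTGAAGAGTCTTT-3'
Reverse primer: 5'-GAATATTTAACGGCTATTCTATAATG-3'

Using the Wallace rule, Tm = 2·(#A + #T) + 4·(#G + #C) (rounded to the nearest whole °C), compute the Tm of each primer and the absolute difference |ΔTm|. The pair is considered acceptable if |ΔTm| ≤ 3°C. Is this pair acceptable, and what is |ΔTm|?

|ΔTm| = 14°C; the pair is not acceptable.

Forward: A=5 T=5 G=5 C=3 → Tm = 2·10 + 4·8 = 52°C.
Reverse: A=9 T=10 G=4 C=3 → Tm = 2·19 + 4·7 = 66°C.
|ΔTm| = |52 − 66| = 14°C, > 3°C.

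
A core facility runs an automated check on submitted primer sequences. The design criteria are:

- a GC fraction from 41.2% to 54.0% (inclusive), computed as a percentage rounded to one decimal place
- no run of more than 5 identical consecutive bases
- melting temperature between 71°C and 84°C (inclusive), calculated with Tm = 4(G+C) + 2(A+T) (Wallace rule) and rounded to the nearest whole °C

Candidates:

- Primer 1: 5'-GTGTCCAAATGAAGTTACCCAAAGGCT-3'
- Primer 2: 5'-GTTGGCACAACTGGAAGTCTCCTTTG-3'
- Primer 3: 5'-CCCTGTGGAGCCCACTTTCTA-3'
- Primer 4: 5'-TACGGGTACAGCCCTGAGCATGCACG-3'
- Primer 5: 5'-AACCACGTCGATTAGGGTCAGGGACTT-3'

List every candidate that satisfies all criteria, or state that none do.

Primer 1, Primer 2 and Primer 5.

Primer 1 (27 nt, A=9 T=6 G=6 C=6): GC 12/27 = 44.4% ✓; longest run = 3 ✓; Tm = 2·15 + 4·12 = 78°C ✓ — passes.
Primer 2 (26 nt, A=5 T=8 G=7 C=6): GC 13/26 = 50.0% ✓; longest run = 3 ✓; Tm = 2·13 + 4·13 = 78°C ✓ — passes.
Primer 3 (21 nt, A=3 T=6 G=4 C=8): GC 12/21 = 57.1%, outside 41.2–54.0% ✗; longest run = 3 ✓; Tm = 2·9 + 4·12 = 66°C, outside 71–84°C ✗ — fails.
Primer 4 (26 nt, A=6 T=4 G=8 C=8): GC 16/26 = 61.5%, outside 41.2–54.0% ✗; longest run = 3 ✓; Tm = 2·10 + 4·16 = 84°C ✓ — fails.
Primer 5 (27 nt, A=7 T=6 G=8 C=6): GC 14/27 = 51.9% ✓; longest run = 3 ✓; Tm = 2·13 + 4·14 = 82°C ✓ — passes.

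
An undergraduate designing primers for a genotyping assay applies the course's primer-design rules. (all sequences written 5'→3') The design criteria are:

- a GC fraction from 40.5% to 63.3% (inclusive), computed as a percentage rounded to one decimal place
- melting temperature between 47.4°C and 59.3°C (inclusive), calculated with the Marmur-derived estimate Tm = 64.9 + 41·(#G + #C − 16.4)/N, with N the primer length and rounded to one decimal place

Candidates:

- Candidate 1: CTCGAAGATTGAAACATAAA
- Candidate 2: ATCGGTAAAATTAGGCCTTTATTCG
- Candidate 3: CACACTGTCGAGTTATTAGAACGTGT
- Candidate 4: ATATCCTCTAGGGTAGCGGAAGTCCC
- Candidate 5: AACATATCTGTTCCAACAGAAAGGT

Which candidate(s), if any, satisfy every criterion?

Candidate 1 (20 nt, A=10 T=4 G=3 C=3): GC 6/20 = 30.0%, outside 40.5–63.3% ✗; Tm = 64.9 + 41·(6 − 16.4)/20 = 43.6°C, outside 47.4–59.3°C ✗ — fails.
Candidate 2 (25 nt, A=7 T=9 G=5 C=4): GC 9/25 = 36.0%, outside 40.5–63.3% ✗; Tm = 64.9 + 41·(9 − 16.4)/25 = 52.8°C ✓ — fails.
Candidate 3 (26 nt, A=7 T=8 G=6 C=5): GC 11/26 = 42.3% ✓; Tm = 64.9 + 41·(11 − 16.4)/26 = 56.4°C ✓ — passes.
Candidate 4 (26 nt, A=6 T=6 G=7 C=7): GC 14/26 = 53.8% ✓; Tm = 64.9 + 41·(14 − 16.4)/26 = 61.1°C, outside 47.4–59.3°C ✗ — fails.
Candidate 5 (25 nt, A=10 T=6 G=4 C=5): GC 9/25 = 36.0%, outside 40.5–63.3% ✗; Tm = 64.9 + 41·(9 − 16.4)/25 = 52.8°C ✓ — fails.

Candidate 3 only.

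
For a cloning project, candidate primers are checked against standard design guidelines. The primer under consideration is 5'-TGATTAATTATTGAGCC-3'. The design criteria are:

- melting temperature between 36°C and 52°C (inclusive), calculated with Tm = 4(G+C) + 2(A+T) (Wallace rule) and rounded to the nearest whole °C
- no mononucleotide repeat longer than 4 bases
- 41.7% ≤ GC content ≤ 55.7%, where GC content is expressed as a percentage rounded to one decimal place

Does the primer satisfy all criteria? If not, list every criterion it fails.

Base counts: A=5, T=7, G=3, C=2 (length 17).
Tm: Tm = 2·12 + 4·5 = 44°C ✓
homopolymer run: longest run = 2 ✓
GC content: GC 5/17 = 29.4%, outside 41.7–55.7% ✗

Fails: GC content.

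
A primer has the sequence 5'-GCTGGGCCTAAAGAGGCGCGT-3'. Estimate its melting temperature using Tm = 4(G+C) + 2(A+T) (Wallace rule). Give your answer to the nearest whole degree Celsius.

Base counts: A=4, T=3, G=9, C=5 (length 21).
Tm = 2·(4+3) + 4·(9+5) = 2·7 + 4·14 = 14 + 56 = 70°C.

70°C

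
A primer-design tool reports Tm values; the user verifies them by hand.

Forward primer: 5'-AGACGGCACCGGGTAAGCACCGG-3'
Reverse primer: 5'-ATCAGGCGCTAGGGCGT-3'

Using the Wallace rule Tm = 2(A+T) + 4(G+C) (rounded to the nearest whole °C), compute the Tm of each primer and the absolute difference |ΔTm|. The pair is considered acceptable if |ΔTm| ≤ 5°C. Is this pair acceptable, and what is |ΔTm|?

Forward: A=6 T=1 G=9 C=7 → Tm = 2·7 + 4·16 = 78°C.
Reverse: A=3 T=3 G=7 C=4 → Tm = 2·6 + 4·11 = 56°C.
|ΔTm| = |78 − 56| = 22°C, > 5°C.

|ΔTm| = 22°C; the pair is not acceptable.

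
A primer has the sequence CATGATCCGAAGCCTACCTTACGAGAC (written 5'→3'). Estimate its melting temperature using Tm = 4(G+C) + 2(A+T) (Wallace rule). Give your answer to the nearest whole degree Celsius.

82°C

Base counts: A=8, T=5, G=5, C=9 (length 27).
Tm = 2·(8+5) + 4·(5+9) = 2·13 + 4·14 = 26 + 56 = 82°C.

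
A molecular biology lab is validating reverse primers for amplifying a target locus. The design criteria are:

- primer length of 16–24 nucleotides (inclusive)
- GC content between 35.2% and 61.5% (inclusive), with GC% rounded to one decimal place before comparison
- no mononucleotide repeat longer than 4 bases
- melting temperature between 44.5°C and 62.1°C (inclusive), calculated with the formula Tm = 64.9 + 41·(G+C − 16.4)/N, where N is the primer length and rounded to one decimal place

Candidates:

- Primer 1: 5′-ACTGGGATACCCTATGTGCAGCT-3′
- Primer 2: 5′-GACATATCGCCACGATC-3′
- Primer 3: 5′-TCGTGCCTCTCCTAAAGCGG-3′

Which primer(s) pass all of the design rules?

Primer 1, Primer 2 and Primer 3.

Primer 1 (23 nt, A=5 T=6 G=6 C=6): length 23 ✓; GC 12/23 = 52.2% ✓; longest run = 3 ✓; Tm = 64.9 + 41·(12 − 16.4)/23 = 57.1°C ✓ — passes.
Primer 2 (17 nt, A=5 T=3 G=3 C=6): length 17 ✓; GC 9/17 = 52.9% ✓; longest run = 2 ✓; Tm = 64.9 + 41·(9 − 16.4)/17 = 47.1°C ✓ — passes.
Primer 3 (20 nt, A=3 T=5 G=5 C=7): length 20 ✓; GC 12/20 = 60.0% ✓; longest run = 3 ✓; Tm = 64.9 + 41·(12 − 16.4)/20 = 55.9°C ✓ — passes.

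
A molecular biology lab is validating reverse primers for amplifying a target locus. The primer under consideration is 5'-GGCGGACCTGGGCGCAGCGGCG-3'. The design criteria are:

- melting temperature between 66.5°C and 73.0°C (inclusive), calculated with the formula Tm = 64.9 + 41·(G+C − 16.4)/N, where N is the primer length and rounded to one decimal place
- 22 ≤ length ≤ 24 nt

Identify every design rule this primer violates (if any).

Base counts: A=2, T=1, G=12, C=7 (length 22).
Tm: Tm = 64.9 + 41·(19 − 16.4)/22 = 69.7°C ✓
length: length 22 ✓

Meets all criteria.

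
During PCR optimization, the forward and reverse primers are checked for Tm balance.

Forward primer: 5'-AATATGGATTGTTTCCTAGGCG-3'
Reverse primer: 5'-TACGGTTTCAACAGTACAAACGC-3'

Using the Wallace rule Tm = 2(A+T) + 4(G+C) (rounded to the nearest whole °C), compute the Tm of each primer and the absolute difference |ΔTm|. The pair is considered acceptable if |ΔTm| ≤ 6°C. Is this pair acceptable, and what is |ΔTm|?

|ΔTm| = 4°C; the pair is acceptable.

Forward: A=5 T=8 G=6 C=3 → Tm = 2·13 + 4·9 = 62°C.
Reverse: A=8 T=5 G=4 C=6 → Tm = 2·13 + 4·10 = 66°C.
|ΔTm| = |62 − 66| = 4°C, ≤ 6°C.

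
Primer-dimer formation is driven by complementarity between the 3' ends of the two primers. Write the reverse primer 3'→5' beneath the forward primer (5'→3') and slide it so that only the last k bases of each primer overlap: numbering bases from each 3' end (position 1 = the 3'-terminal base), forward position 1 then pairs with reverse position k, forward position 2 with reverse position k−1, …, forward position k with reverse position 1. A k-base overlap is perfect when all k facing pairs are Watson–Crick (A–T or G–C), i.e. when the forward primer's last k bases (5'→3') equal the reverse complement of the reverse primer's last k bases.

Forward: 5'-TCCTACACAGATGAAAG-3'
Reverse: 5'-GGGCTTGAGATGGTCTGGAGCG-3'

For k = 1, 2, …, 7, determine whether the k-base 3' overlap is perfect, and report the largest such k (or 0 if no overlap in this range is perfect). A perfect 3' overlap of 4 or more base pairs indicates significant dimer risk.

Longest perfect overlap: 0 complementary base pairs; below the dimer-risk threshold (threshold 4).

Last 7 bases (5'→3') — forward …ATGAAAG, reverse …TGGAGCG.
Reverse complement of the reverse primer's last 7 bases: CGCTCCA; its first k bases are the reverse complement of the reverse primer's last k bases, so a perfect k-base overlap needs the forward primer's last k bases to equal them.
Comparing (forward last k vs required): k=1: G vs C ✗; k=2: AG vs CG ✗; k=3: AAG vs CGC ✗; k=4: AAAG vs CGCT ✗; k=5: GAAAG vs CGCTC ✗; k=6: TGAAAG vs CGCTCC ✗; k=7: ATGAAAG vs CGCTCCA ✗.
No overlap length from 1 to 7 is perfect, so the longest perfect 3' overlap is 0.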